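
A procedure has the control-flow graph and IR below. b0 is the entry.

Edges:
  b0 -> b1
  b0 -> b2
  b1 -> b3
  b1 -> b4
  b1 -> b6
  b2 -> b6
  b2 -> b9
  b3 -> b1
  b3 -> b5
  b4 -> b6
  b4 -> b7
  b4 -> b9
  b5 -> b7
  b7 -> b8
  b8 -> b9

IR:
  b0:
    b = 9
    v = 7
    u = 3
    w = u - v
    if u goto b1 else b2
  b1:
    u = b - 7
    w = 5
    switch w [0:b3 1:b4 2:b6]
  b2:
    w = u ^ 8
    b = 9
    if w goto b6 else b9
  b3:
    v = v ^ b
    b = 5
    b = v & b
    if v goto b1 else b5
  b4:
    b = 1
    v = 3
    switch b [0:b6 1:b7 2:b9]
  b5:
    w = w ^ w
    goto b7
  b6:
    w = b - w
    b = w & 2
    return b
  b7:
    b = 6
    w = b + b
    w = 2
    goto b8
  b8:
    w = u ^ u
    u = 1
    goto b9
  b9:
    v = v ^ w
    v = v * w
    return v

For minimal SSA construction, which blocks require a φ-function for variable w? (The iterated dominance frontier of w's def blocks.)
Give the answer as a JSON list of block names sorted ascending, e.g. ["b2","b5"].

Answer: ["b1", "b6", "b7", "b9"]

Analysis:
idom tree: b1←b0 b2←b0 b3←b1 b4←b1 b5←b3 b6←b0 b7←b1 b8←b7 b9←b0
Dom at joins:
  b1: preds {b0,b3}: {b0} ∩ {b0,b1,b3} = {b0}; idom=b0
  b6: preds {b1,b2,b4}: {b0,b1} ∩ {b0,b2} ∩ {b0,b1,b4} = {b0}; idom=b0
  b7: preds {b4,b5}: {b0,b1,b4} ∩ {b0,b1,b3,b5} = {b0,b1}; idom=b1
  b9: preds {b2,b4,b8}: {b0,b2} ∩ {b0,b1,b4} ∩ {b0,b1,b7,b8} = {b0}; idom=b0

Frontier:
  join b1 pred b0: · stop@b0
  join b1 pred b3: b3→b1 stop@b0
  join b6 pred b1: b1 stop@b0
  join b6 pred b2: b2 stop@b0
  join b6 pred b4: b4→b1 stop@b0
  join b7 pred b4: b4 stop@b1
  join b7 pred b5: b5→b3 stop@b1
  join b9 pred b2: b2 stop@b0
  join b9 pred b4: b4→b1 stop@b0
  join b9 pred b8: b8→b7→b1 stop@b0
  DF(b0)=∅
  DF(b1)={b1,b6,b9}
  DF(b2)={b6,b9}
  DF(b3)={b1,b7}
  DF(b4)={b6,b7,b9}
  DF(b5)={b7}
  DF(b6)=∅
  DF(b7)={b9}
  DF(b8)={b9}
  DF(b9)=∅

φ for w: defs {b0,b1,b2,b5,b6,b7,b8}
  DF⁺ = {b1,b6,b7,b9}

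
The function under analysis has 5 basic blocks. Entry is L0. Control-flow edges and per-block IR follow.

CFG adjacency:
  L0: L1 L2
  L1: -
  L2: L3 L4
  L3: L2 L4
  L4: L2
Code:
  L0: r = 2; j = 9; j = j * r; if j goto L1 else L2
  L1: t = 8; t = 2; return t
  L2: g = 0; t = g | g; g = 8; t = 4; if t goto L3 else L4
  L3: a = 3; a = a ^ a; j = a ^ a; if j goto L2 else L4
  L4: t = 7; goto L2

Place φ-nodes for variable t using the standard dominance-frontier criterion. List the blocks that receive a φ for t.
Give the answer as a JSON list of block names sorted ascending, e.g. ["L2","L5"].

idom tree: L1←L0 L2←L0 L3←L2 L4←L2
Join-block Dom:
  L2: preds {L0,L3,L4}: {L0} ∩ {L0,L2,L3} ∩ {L0,L2,L4} = {L0}; idom=L0
  L4: preds {L2,L3}: {L0,L2} ∩ {L0,L2,L3} = {L0,L2}; idom=L2

DF derivation:
  L2←L0: walk · to L0
  L2←L3: walk L3→L2 to L0
  L2←L4: walk L4→L2 to L0
  L4←L2: walk · to L2
  L4←L3: walk L3 to L2
  L0 → ∅
  L1 → ∅
  L2 → {L2}
  L3 → {L2,L4}
  L4 → {L2}

φ for t: defs {L1,L2,L4}
  DF⁺ = {L2}

Answer: ["L2"]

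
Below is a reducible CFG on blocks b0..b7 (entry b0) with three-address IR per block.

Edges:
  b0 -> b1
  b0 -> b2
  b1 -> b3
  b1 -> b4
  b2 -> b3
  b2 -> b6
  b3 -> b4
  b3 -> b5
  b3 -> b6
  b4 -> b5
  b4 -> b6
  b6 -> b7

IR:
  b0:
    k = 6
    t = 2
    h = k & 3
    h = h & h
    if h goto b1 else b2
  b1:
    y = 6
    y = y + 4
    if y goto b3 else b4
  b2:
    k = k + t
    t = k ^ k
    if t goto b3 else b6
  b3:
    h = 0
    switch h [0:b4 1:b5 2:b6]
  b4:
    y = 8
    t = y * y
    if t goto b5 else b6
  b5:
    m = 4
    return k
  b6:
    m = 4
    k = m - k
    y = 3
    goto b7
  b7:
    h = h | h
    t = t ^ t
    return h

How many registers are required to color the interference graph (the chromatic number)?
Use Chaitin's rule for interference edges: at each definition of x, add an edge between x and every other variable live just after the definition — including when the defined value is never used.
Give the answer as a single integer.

Answer: 4

Working:
Block summaries:
  b0: {h,k,t} / ∅
  b1: {y} / ∅
  b2: {k,t} / {k,t}
  b3: {h} / ∅
  b4: {t,y} / ∅
  b5: {m} / {k}
  b6: {k,m,y} / {k}
  b7: {h,t} / {h,t}

Live sets:
  live b0: ∅→{h,k,t}
  live b1: {h,k,t}→{h,k,t}
  live b2: {h,k,t}→{h,k,t}
  live b3: {k,t}→{h,k,t}
  live b4: {h,k}→{h,k,t}
  live b5: {k}→∅
  live b6: {h,k,t}→{h,t}
  live b7: {h,t}→∅

Interfere edges:
  h: {k,m,t,y}
  k: {h,m,t,y}
  m: {h,k,t}
  t: {h,k,m,y}
  y: {h,k,t}

Colouring:
  clique {h,k,m,t} ⇒ need ≥ 4
  4-colouring: r0={h}  r1={k}  r2={t}  r3={m,y}
  χ = 4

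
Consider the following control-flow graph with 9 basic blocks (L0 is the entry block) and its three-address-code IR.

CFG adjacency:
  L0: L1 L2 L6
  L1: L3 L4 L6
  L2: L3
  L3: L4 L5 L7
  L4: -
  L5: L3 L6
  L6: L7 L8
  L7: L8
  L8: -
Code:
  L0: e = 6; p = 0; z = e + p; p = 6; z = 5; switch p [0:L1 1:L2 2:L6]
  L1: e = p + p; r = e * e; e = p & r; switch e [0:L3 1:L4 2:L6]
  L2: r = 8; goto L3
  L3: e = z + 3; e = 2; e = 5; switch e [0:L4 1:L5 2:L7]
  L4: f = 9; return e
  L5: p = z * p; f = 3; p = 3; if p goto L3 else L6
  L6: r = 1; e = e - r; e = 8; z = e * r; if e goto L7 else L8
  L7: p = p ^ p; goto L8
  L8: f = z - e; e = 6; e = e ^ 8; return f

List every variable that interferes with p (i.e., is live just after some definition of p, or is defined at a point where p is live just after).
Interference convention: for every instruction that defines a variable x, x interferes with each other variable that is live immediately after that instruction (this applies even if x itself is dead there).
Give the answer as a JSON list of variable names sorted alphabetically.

Answer: ["e", "r", "z"]

Derivation:
Block summaries:
  L0: {e,p,z} / ∅
  L1: {e,r} / {p}
  L2: {r} / ∅
  L3: {e} / {z}
  L4: {f} / {e}
  L5: {f,p} / {p,z}
  L6: {e,r,z} / {e}
  L7: {p} / {p}
  L8: {e,f} / {e,z}

Liveness:
  L0 li=∅ lo={e,p,z}
  L1 li={p,z} lo={e,p,z}
  L2 li={p,z} lo={p,z}
  L3 li={p,z} lo={e,p,z}
  L4 li={e} lo=∅
  L5 li={e,p,z} lo={e,p,z}
  L6 li={e,p} lo={e,p,z}
  L7 li={e,p,z} lo={e,z}
  L8 li={e,z} lo=∅

Conflict graph:
  e — {f,p,r,z}
  f — {e,z}
  p — {e,r,z}
  r — {e,p,z}
  z — {e,f,p,r}

N(p) = ["e", "r", "z"]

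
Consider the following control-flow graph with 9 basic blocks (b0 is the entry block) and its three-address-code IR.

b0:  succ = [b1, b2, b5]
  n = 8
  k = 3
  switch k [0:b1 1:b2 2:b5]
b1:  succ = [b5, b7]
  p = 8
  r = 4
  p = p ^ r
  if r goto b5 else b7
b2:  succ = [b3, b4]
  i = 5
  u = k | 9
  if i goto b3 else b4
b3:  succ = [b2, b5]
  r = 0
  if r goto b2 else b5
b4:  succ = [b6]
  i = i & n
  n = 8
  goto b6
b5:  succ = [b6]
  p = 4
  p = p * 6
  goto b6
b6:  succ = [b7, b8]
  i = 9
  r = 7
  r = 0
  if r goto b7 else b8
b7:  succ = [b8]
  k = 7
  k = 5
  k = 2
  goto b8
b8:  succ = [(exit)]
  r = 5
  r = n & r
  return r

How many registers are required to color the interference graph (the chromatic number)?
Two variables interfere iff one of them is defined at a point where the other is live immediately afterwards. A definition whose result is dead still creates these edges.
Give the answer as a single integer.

def/use:
  b0 def {k,n} use ∅
  b1 def {p,r} use ∅
  b2 def {i,u} use {k}
  b3 def {r} use ∅
  b4 def {i,n} use {i,n}
  b5 def {p} use ∅
  b6 def {i,r} use ∅
  b7 def {k} use ∅
  b8 def {r} use {n}

Live sets:
  b0: in=∅ out={k,n}
  b1: in={n} out={n}
  b2: in={k,n} out={i,k,n}
  b3: in={k,n} out={k,n}
  b4: in={i,n} out={n}
  b5: in={n} out={n}
  b6: in={n} out={n}
  b7: in={n} out={n}
  b8: in={n} out=∅

Conflict graph:
  i — {k,n,u}
  k — {i,n,r,u}
  n — {i,k,p,r,u}
  p — {n,r}
  r — {k,n,p}
  u — {i,k,n}

Chromatic number:
  lower bound: {i,k,n,u} mutually conflict ⇒ χ ≥ 4
  assign i→R2 k→R1 n→R0 p→R1 r→R2 u→R3 — no edge inside a register ⇒ χ ≤ 4
  χ = 4

Answer: 4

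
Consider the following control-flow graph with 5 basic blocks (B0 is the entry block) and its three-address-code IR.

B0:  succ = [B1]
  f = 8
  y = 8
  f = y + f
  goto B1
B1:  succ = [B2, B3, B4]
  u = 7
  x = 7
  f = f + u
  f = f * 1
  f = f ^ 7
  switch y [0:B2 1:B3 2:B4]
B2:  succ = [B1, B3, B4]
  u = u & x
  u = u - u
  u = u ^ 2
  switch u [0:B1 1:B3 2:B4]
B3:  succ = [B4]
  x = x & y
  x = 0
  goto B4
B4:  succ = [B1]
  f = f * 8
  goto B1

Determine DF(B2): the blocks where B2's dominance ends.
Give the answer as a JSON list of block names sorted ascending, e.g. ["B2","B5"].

idom tree: B1←B0 B2←B1 B3←B1 B4←B1
Join-block Dom:
  B1: preds {B0,B2,B4}: {B0} ∩ {B0,B1,B2} ∩ {B0,B1,B4} = {B0}; idom=B0
  B3: preds {B1,B2}: {B0,B1} ∩ {B0,B1,B2} = {B0,B1}; idom=B1
  B4: preds {B1,B2,B3}: {B0,B1} ∩ {B0,B1,B2} ∩ {B0,B1,B3} = {B0,B1}; idom=B1

DF walk-up:
  join B1 pred B0: · stop@B0
  join B1 pred B2: B2→B1 stop@B0
  join B1 pred B4: B4→B1 stop@B0
  join B3 pred B1: · stop@B1
  join B3 pred B2: B2 stop@B1
  join B4 pred B1: · stop@B1
  join B4 pred B2: B2 stop@B1
  join B4 pred B3: B3 stop@B1
  DF(B0)=∅
  DF(B1)={B1}
  DF(B2)={B1,B3,B4}
  DF(B3)={B4}
  DF(B4)={B1}

DF(B2) = ["B1", "B3", "B4"]

Answer: ["B1", "B3", "B4"]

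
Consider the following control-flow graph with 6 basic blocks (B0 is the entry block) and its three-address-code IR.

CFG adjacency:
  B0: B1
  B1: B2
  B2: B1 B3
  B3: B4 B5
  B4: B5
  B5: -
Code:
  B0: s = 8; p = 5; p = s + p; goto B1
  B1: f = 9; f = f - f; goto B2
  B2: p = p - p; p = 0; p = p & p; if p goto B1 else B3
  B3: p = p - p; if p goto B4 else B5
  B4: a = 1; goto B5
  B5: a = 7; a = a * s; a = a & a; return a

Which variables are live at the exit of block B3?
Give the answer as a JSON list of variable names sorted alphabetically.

Per-block:
  B0: def={p,s} ue=∅
  B1: def={f} ue=∅
  B2: def={p} ue={p}
  B3: def={p} ue={p}
  B4: def={a} ue=∅
  B5: def={a} ue={s}

Live sets:
  B0: in=∅ out={p,s}
  B1: in={p,s} out={p,s}
  B2: in={p,s} out={p,s}
  B3: in={p,s} out={s}
  B4: in={s} out={s}
  B5: in={s} out=∅

live-out(B3) = ["s"]

Answer: ["s"]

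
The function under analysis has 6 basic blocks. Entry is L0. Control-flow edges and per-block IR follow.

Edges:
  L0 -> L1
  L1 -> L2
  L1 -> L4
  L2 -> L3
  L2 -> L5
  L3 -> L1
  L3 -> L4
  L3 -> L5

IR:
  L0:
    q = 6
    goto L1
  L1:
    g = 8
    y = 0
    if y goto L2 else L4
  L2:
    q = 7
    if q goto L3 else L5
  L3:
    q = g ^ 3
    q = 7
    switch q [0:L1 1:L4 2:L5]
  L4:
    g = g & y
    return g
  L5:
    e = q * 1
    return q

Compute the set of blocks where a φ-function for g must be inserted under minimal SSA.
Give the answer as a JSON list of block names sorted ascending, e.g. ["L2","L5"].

Answer: ["L1"]

Analysis:
idom tree: L1←L0 L2←L1 L3←L2 L4←L1 L5←L2
Dom at joins:
  L1: preds {L0,L3}: {L0} ∩ {L0,L1,L2,L3} = {L0}; idom=L0
  L4: preds {L1,L3}: {L0,L1} ∩ {L0,L1,L2,L3} = {L0,L1}; idom=L1
  L5: preds {L2,L3}: {L0,L1,L2} ∩ {L0,L1,L2,L3} = {L0,L1,L2}; idom=L2

DF derivation:
  join L1 pred L0: · stop@L0
  join L1 pred L3: L3→L2→L1 stop@L0
  join L4 pred L1: · stop@L1
  join L4 pred L3: L3→L2 stop@L1
  join L5 pred L2: · stop@L2
  join L5 pred L3: L3 stop@L2
  DF(L0)=∅
  DF(L1)={L1}
  DF(L2)={L1,L4}
  DF(L3)={L1,L4,L5}
  DF(L4)=∅
  DF(L5)=∅

φ for g: defs {L1,L4}
  DF⁺ = {L1}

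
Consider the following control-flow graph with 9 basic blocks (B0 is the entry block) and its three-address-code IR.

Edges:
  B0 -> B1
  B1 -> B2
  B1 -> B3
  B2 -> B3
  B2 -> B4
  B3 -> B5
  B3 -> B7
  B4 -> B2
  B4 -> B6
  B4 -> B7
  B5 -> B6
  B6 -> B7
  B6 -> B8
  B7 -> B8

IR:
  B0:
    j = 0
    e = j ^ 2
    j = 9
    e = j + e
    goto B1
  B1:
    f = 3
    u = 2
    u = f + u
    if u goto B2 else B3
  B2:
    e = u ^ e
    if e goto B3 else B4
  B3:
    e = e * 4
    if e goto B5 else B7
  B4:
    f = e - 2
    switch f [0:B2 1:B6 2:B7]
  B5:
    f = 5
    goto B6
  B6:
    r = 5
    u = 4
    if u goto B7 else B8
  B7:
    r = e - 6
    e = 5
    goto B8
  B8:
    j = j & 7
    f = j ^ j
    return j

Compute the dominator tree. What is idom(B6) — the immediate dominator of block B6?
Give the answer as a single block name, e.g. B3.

idom tree: B1←B0 B2←B1 B3←B1 B4←B2 B5←B3 B6←B1 B7←B1 B8←B1
Dom∩ at merges:
  B2: preds {B1,B4}: {B0,B1} ∩ {B0,B1,B2,B4} = {B0,B1}; idom=B1
  B3: preds {B1,B2}: {B0,B1} ∩ {B0,B1,B2} = {B0,B1}; idom=B1
  B6: preds {B4,B5}: {B0,B1,B2,B4} ∩ {B0,B1,B3,B5} = {B0,B1}; idom=B1
  B7: preds {B3,B4,B6}: {B0,B1,B3} ∩ {B0,B1,B2,B4} ∩ {B0,B1,B6} = {B0,B1}; idom=B1
  B8: preds {B6,B7}: {B0,B1,B6} ∩ {B0,B1,B7} = {B0,B1}; idom=B1

idom(B6) = B1

Answer: B1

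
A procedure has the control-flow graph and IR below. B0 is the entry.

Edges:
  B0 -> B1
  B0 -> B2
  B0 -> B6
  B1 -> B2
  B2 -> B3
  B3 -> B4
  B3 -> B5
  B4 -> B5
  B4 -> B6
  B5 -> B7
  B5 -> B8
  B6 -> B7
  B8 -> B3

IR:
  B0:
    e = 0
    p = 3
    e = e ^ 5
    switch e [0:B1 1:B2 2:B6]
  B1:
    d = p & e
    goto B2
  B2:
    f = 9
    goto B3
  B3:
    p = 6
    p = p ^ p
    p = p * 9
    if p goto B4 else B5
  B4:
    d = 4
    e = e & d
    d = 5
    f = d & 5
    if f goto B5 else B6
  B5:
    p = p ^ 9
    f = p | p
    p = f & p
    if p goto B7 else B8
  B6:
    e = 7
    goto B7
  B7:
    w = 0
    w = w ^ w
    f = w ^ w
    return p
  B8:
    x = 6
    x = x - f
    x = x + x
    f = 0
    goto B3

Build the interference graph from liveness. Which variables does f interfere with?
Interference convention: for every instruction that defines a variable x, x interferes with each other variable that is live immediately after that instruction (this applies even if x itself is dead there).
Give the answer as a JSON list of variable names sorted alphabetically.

Block summaries:
  B0 def {e,p} use ∅
  B1 def {d} use {e,p}
  B2 def {f} use ∅
  B3 def {p} use ∅
  B4 def {d,e,f} use {e}
  B5 def {f,p} use {p}
  B6 def {e} use ∅
  B7 def {f,w} use {p}
  B8 def {f,x} use {f}

Live sets:
  live B0: ∅→{e,p}
  live B1: {e,p}→{e}
  live B2: {e}→{e}
  live B3: {e}→{e,p}
  live B4: {e,p}→{e,p}
  live B5: {e,p}→{e,f,p}
  live B6: {p}→{p}
  live B7: {p}→∅
  live B8: {e,f}→{e}

Conflict graph:
  d — {e,p}
  e — {d,f,p,x}
  f — {e,p,x}
  p — {d,e,f,w}
  w — {p}
  x — {e,f}

N(f) = ["e", "p", "x"]

Answer: ["e", "p", "x"]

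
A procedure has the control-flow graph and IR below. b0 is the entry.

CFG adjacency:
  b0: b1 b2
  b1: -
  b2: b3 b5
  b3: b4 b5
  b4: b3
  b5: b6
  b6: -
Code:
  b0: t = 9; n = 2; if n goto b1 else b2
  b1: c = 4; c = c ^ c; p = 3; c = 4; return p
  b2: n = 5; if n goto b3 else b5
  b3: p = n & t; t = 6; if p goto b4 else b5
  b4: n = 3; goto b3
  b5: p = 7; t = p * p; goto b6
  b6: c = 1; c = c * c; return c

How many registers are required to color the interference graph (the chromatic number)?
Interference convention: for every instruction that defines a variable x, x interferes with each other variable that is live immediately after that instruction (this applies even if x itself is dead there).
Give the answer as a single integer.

Per-block:
  b0: def={n,t} ue=∅
  b1: def={c,p} ue=∅
  b2: def={n} ue=∅
  b3: def={p,t} ue={n,t}
  b4: def={n} ue=∅
  b5: def={p,t} ue=∅
  b6: def={c} ue=∅

Live sets:
  live b0: ∅→{t}
  live b1: ∅→∅
  live b2: {t}→{n,t}
  live b3: {n,t}→{t}
  live b4: {t}→{n,t}
  live b5: ∅→∅
  live b6: ∅→∅

Conflict graph:
  c — {p}
  n — {t}
  p — {c,t}
  t — {n,p}

Colouring:
  clique {c,p} ⇒ need ≥ 2
  assign c→r1 n→r0 p→r0 t→r1 — no edge inside a register ⇒ χ ≤ 2
  χ = 2

Answer: 2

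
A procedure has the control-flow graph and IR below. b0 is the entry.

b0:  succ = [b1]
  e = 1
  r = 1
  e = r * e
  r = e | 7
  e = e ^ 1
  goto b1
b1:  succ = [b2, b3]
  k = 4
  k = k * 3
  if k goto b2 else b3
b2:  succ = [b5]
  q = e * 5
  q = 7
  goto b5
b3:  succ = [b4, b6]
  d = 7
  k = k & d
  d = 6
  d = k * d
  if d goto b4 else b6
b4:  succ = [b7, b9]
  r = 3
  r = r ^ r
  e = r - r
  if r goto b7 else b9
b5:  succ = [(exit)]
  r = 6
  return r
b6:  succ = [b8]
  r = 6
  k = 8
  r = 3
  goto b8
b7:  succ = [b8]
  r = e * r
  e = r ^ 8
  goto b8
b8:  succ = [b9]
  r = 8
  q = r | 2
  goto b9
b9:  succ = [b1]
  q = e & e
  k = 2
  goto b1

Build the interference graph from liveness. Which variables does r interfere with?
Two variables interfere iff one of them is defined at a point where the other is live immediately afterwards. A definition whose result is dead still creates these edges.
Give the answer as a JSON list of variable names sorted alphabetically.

Answer: ["e"]

Working:
Block summaries:
  b0: {e,r} / ∅
  b1: {k} / ∅
  b2: {q} / {e}
  b3: {d,k} / {k}
  b4: {e,r} / ∅
  b5: {r} / ∅
  b6: {k,r} / ∅
  b7: {e,r} / {e,r}
  b8: {q,r} / ∅
  b9: {k,q} / {e}

Live sets:
  b0: in=∅ out={e}
  b1: in={e} out={e,k}
  b2: in={e} out=∅
  b3: in={e,k} out={e}
  b4: in=∅ out={e,r}
  b5: in=∅ out=∅
  b6: in={e} out={e}
  b7: in={e,r} out={e}
  b8: in={e} out={e}
  b9: in={e} out={e}

Conflict graph:
  d: {e,k}
  e: {d,k,q,r}
  k: {d,e}
  q: {e}
  r: {e}

N(r) = ["e"]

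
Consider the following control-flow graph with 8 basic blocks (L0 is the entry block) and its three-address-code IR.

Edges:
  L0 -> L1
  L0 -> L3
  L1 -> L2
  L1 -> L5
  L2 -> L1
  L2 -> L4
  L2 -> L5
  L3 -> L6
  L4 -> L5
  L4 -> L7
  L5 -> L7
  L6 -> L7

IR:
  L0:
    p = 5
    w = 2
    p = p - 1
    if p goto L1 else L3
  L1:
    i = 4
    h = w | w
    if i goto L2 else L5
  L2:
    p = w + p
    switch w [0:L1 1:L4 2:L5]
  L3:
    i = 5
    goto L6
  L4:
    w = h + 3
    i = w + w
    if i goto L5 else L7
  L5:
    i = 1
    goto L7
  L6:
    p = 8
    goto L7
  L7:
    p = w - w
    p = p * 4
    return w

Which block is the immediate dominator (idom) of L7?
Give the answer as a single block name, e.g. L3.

idom tree: L1←L0 L2←L1 L3←L0 L4←L2 L5←L1 L6←L3 L7←L0
Join-block Dom:
  L1: preds {L0,L2}: {L0} ∩ {L0,L1,L2} = {L0}; idom=L0
  L5: preds {L1,L2,L4}: {L0,L1} ∩ {L0,L1,L2} ∩ {L0,L1,L2,L4} = {L0,L1}; idom=L1
  L7: preds {L4,L5,L6}: {L0,L1,L2,L4} ∩ {L0,L1,L5} ∩ {L0,L3,L6} = {L0}; idom=L0

idom(L7) = L0

Answer: L0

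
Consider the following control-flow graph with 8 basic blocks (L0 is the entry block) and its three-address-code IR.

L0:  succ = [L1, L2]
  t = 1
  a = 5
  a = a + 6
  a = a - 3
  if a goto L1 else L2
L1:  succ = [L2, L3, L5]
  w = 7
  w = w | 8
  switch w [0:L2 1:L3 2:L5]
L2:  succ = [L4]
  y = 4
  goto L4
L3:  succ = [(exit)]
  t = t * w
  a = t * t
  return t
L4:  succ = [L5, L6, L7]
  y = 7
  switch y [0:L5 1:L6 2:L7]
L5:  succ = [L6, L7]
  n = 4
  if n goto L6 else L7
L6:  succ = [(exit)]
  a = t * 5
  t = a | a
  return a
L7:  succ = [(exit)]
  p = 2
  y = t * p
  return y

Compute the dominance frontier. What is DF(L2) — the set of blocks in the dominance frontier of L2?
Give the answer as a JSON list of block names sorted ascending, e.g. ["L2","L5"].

Answer: ["L5", "L6", "L7"]

Analysis:
idom tree: L1←L0 L2←L0 L3←L1 L4←L2 L5←L0 L6←L0 L7←L0
Join-block Dom:
  L2: preds {L0,L1}: {L0} ∩ {L0,L1} = {L0}; idom=L0
  L5: preds {L1,L4}: {L0,L1} ∩ {L0,L2,L4} = {L0}; idom=L0
  L6: preds {L4,L5}: {L0,L2,L4} ∩ {L0,L5} = {L0}; idom=L0
  L7: preds {L4,L5}: {L0,L2,L4} ∩ {L0,L5} = {L0}; idom=L0

DF derivation:
  L2←L0: walk · to L0
  L2←L1: walk L1 to L0
  L5←L1: walk L1 to L0
  L5←L4: walk L4→L2 to L0
  L6←L4: walk L4→L2 to L0
  L6←L5: walk L5 to L0
  L7←L4: walk L4→L2 to L0
  L7←L5: walk L5 to L0
  DF(L0)=∅
  DF(L1)={L2,L5}
  DF(L2)={L5,L6,L7}
  DF(L3)=∅
  DF(L4)={L5,L6,L7}
  DF(L5)={L6,L7}
  DF(L6)=∅
  DF(L7)=∅

DF(L2) = ["L5", "L6", "L7"]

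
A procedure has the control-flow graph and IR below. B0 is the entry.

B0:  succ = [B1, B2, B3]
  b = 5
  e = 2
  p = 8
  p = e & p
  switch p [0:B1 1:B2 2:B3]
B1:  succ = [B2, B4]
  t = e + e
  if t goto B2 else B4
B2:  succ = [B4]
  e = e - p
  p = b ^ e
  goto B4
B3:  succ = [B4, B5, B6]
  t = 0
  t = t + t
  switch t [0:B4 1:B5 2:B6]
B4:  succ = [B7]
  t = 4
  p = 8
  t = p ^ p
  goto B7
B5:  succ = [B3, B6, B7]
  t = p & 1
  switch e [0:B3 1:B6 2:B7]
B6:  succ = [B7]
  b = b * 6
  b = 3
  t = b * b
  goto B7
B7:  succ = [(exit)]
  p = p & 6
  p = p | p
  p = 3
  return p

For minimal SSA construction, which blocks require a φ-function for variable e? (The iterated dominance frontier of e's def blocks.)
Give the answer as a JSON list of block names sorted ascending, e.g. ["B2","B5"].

idom tree: B1←B0 B2←B0 B3←B0 B4←B0 B5←B3 B6←B3 B7←B0
Dom∩ at merges:
  B2: preds {B0,B1}: {B0} ∩ {B0,B1} = {B0}; idom=B0
  B3: preds {B0,B5}: {B0} ∩ {B0,B3,B5} = {B0}; idom=B0
  B4: preds {B1,B2,B3}: {B0,B1} ∩ {B0,B2} ∩ {B0,B3} = {B0}; idom=B0
  B6: preds {B3,B5}: {B0,B3} ∩ {B0,B3,B5} = {B0,B3}; idom=B3
  B7: preds {B4,B5,B6}: {B0,B4} ∩ {B0,B3,B5} ∩ {B0,B3,B6} = {B0}; idom=B0

DF walk-up:
  join B2 pred B0: · stop@B0
  join B2 pred B1: B1 stop@B0
  join B3 pred B0: · stop@B0
  join B3 pred B5: B5→B3 stop@B0
  join B4 pred B1: B1 stop@B0
  join B4 pred B2: B2 stop@B0
  join B4 pred B3: B3 stop@B0
  join B6 pred B3: · stop@B3
  join B6 pred B5: B5 stop@B3
  join B7 pred B4: B4 stop@B0
  join B7 pred B5: B5→B3 stop@B0
  join B7 pred B6: B6→B3 stop@B0
  B0: DF=∅
  B1: DF={B2,B4}
  B2: DF={B4}
  B3: DF={B3,B4,B7}
  B4: DF={B7}
  B5: DF={B3,B6,B7}
  B6: DF={B7}
  B7: DF=∅

φ for e: defs {B0,B2}
  DF⁺ = {B4,B7}

Answer: ["B4", "B7"]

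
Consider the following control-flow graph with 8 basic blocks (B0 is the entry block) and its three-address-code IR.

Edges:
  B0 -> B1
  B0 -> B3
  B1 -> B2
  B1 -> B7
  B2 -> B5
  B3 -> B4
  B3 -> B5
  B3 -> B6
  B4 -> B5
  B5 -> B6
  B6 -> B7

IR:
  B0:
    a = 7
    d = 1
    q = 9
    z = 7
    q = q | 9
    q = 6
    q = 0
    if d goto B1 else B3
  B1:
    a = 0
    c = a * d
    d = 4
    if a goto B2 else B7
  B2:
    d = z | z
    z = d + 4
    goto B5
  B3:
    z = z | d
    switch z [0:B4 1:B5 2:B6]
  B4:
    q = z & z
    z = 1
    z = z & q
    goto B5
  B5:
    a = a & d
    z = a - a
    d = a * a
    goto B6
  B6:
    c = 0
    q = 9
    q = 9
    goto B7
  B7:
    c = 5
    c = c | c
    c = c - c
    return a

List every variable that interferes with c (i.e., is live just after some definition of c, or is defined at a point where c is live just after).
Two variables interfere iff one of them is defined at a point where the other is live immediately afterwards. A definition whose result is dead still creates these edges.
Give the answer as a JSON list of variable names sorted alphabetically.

Answer: ["a", "z"]

Analysis:
def/use:
  B0: {a,d,q,z} / ∅
  B1: {a,c,d} / {d}
  B2: {d,z} / {z}
  B3: {z} / {d,z}
  B4: {q,z} / {z}
  B5: {a,d,z} / {a,d}
  B6: {c,q} / ∅
  B7: {c} / {a}

Backward fixpoint:
  live B0: ∅→{a,d,z}
  live B1: {d,z}→{a,z}
  live B2: {a,z}→{a,d}
  live B3: {a,d,z}→{a,d,z}
  live B4: {a,d,z}→{a,d}
  live B5: {a,d}→{a}
  live B6: {a}→{a}
  live B7: {a}→∅

Conflict graph:
  a: {c,d,q,z}
  c: {a,z}
  d: {a,q,z}
  q: {a,d,z}
  z: {a,c,d,q}

N(c) = ["a", "z"]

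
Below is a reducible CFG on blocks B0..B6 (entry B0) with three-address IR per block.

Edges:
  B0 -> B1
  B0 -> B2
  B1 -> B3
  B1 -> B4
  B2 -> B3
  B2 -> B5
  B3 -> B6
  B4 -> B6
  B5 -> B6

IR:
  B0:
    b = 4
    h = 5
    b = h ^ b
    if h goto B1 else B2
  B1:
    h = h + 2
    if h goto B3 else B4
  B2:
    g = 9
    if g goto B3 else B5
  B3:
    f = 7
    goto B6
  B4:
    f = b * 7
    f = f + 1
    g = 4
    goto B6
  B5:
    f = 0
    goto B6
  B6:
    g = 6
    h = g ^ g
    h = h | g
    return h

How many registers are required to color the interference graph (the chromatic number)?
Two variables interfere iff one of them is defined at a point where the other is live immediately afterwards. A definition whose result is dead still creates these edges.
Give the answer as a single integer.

Block summaries:
  B0: {b,h} / ∅
  B1: {h} / {h}
  B2: {g} / ∅
  B3: {f} / ∅
  B4: {f,g} / {b}
  B5: {f} / ∅
  B6: {g,h} / ∅

Live sets:
  B0: in=∅ out={b,h}
  B1: in={b,h} out={b}
  B2: in=∅ out=∅
  B3: in=∅ out=∅
  B4: in={b} out=∅
  B5: in=∅ out=∅
  B6: in=∅ out=∅

Interference:
  b↔{h}
  f↔∅
  g↔{h}
  h↔{b,g}

Chromatic number:
  clique {b,h} ⇒ need ≥ 2
  assign b→c1 f→c0 g→c1 h→c0 — no edge inside a register ⇒ χ ≤ 2
  χ = 2

Answer: 2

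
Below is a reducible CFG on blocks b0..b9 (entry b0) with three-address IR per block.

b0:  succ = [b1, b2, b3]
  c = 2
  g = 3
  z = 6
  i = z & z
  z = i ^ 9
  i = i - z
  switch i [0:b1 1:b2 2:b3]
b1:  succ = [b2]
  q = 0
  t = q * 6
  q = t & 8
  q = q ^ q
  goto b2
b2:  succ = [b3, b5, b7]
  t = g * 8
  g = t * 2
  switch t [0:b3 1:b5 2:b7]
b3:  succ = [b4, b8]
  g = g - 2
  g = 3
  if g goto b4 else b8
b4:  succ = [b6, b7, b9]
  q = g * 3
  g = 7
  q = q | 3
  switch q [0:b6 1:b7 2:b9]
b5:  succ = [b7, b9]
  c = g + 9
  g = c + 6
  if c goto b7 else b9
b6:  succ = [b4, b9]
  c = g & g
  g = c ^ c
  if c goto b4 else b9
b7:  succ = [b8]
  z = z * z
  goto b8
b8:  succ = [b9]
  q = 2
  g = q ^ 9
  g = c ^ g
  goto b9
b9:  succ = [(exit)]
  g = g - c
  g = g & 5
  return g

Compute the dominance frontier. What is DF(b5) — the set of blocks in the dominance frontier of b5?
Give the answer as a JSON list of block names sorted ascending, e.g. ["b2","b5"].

Answer: ["b7", "b9"]

Analysis:
idom tree: b1←b0 b2←b0 b3←b0 b4←b3 b5←b2 b6←b4 b7←b0 b8←b0 b9←b0
Dom∩ at merges:
  b2: preds {b0,b1}: {b0} ∩ {b0,b1} = {b0}; idom=b0
  b3: preds {b0,b2}: {b0} ∩ {b0,b2} = {b0}; idom=b0
  b4: preds {b3,b6}: {b0,b3} ∩ {b0,b3,b4,b6} = {b0,b3}; idom=b3
  b7: preds {b2,b4,b5}: {b0,b2} ∩ {b0,b3,b4} ∩ {b0,b2,b5} = {b0}; idom=b0
  b8: preds {b3,b7}: {b0,b3} ∩ {b0,b7} = {b0}; idom=b0
  b9: preds {b4,b5,b6,b8}: {b0,b3,b4} ∩ {b0,b2,b5} ∩ {b0,b3,b4,b6} ∩ {b0,b8} = {b0}; idom=b0

DF derivation:
  b2←b0: walk · to b0
  b2←b1: walk b1 to b0
  b3←b0: walk · to b0
  b3←b2: walk b2 to b0
  b4←b3: walk · to b3
  b4←b6: walk b6→b4 to b3
  b7←b2: walk b2 to b0
  b7←b4: walk b4→b3 to b0
  b7←b5: walk b5→b2 to b0
  b8←b3: walk b3 to b0
  b8←b7: walk b7 to b0
  b9←b4: walk b4→b3 to b0
  b9←b5: walk b5→b2 to b0
  b9←b6: walk b6→b4→b3 to b0
  b9←b8: walk b8 to b0
  b0: DF=∅
  b1: DF={b2}
  b2: DF={b3,b7,b9}
  b3: DF={b7,b8,b9}
  b4: DF={b4,b7,b9}
  b5: DF={b7,b9}
  b6: DF={b4,b9}
  b7: DF={b8}
  b8: DF={b9}
  b9: DF=∅

DF(b5) = ["b7", "b9"]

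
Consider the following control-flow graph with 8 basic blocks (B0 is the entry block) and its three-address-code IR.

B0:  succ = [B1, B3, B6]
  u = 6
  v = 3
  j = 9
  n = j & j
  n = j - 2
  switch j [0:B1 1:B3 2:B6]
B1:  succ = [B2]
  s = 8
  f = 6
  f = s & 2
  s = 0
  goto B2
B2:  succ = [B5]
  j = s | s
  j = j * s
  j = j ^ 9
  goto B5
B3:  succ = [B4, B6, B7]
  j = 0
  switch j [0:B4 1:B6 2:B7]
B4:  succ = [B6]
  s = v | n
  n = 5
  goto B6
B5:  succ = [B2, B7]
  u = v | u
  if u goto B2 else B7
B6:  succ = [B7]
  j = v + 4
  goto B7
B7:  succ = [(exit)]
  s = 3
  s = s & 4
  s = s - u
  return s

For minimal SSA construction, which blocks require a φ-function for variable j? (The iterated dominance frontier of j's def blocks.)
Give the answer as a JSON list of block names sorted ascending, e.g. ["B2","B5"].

Answer: ["B2", "B6", "B7"]

Working:
idom tree: B1←B0 B2←B1 B3←B0 B4←B3 B5←B2 B6←B0 B7←B0
Dom∩ at merges:
  B2: preds {B1,B5}: {B0,B1} ∩ {B0,B1,B2,B5} = {B0,B1}; idom=B1
  B6: preds {B0,B3,B4}: {B0} ∩ {B0,B3} ∩ {B0,B3,B4} = {B0}; idom=B0
  B7: preds {B3,B5,B6}: {B0,B3} ∩ {B0,B1,B2,B5} ∩ {B0,B6} = {B0}; idom=B0

DF walk-up:
  join B2 pred B1: · stop@B1
  join B2 pred B5: B5→B2 stop@B1
  join B6 pred B0: · stop@B0
  join B6 pred B3: B3 stop@B0
  join B6 pred B4: B4→B3 stop@B0
  join B7 pred B3: B3 stop@B0
  join B7 pred B5: B5→B2→B1 stop@B0
  join B7 pred B6: B6 stop@B0
  B0 → ∅
  B1 → {B7}
  B2 → {B2,B7}
  B3 → {B6,B7}
  B4 → {B6}
  B5 → {B2,B7}
  B6 → {B7}
  B7 → ∅

φ for j: defs {B0,B2,B3,B6}
  DF⁺ = {B2,B6,B7}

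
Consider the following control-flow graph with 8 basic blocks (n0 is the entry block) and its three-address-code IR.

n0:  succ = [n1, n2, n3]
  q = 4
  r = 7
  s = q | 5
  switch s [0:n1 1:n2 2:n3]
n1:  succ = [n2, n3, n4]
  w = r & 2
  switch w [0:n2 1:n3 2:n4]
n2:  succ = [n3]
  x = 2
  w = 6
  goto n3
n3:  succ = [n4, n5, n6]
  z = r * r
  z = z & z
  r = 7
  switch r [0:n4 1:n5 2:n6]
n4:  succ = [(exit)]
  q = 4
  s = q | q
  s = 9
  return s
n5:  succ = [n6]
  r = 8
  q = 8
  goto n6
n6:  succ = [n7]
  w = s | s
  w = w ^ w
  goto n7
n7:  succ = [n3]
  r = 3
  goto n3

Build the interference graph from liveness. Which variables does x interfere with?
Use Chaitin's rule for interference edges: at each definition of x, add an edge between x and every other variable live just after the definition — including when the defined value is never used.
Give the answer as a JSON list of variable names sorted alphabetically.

def/use:
  n0 def {q,r,s} use ∅
  n1 def {w} use {r}
  n2 def {w,x} use ∅
  n3 def {r,z} use {r}
  n4 def {q,s} use ∅
  n5 def {q,r} use ∅
  n6 def {w} use {s}
  n7 def {r} use ∅

Live sets:
  n0 li=∅ lo={r,s}
  n1 li={r,s} lo={r,s}
  n2 li={r,s} lo={r,s}
  n3 li={r,s} lo={s}
  n4 li=∅ lo=∅
  n5 li={s} lo={s}
  n6 li={s} lo={s}
  n7 li={s} lo={r,s}

Interference:
  q — {r,s}
  r — {q,s,w,x}
  s — {q,r,w,x,z}
  w — {r,s}
  x — {r,s}
  z — {s}

N(x) = ["r", "s"]

Answer: ["r", "s"]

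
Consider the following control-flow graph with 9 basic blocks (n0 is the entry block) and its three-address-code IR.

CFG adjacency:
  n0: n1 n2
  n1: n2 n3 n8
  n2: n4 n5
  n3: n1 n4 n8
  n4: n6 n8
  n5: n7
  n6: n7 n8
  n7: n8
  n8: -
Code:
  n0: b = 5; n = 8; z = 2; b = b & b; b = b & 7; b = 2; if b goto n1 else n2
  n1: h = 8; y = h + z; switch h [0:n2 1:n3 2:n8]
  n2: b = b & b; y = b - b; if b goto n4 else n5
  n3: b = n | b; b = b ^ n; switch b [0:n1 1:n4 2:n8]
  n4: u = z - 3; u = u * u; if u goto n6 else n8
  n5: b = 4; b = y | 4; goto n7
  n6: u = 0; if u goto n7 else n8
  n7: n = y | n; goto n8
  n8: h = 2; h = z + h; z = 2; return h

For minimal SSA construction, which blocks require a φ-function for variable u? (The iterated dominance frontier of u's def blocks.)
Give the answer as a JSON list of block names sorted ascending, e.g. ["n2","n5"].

idom tree: n1←n0 n2←n0 n3←n1 n4←n0 n5←n2 n6←n4 n7←n0 n8←n0
Dom∩ at merges:
  n1: preds {n0,n3}: {n0} ∩ {n0,n1,n3} = {n0}; idom=n0
  n2: preds {n0,n1}: {n0} ∩ {n0,n1} = {n0}; idom=n0
  n4: preds {n2,n3}: {n0,n2} ∩ {n0,n1,n3} = {n0}; idom=n0
  n7: preds {n5,n6}: {n0,n2,n5} ∩ {n0,n4,n6} = {n0}; idom=n0
  n8: preds {n1,n3,n4,n6,n7}: {n0,n1} ∩ {n0,n1,n3} ∩ {n0,n4} ∩ {n0,n4,n6} ∩ {n0,n7} = {n0}; idom=n0

Frontier:
  join n1 pred n0: · stop@n0
  join n1 pred n3: n3→n1 stop@n0
  join n2 pred n0: · stop@n0
  join n2 pred n1: n1 stop@n0
  join n4 pred n2: n2 stop@n0
  join n4 pred n3: n3→n1 stop@n0
  join n7 pred n5: n5→n2 stop@n0
  join n7 pred n6: n6→n4 stop@n0
  join n8 pred n1: n1 stop@n0
  join n8 pred n3: n3→n1 stop@n0
  join n8 pred n4: n4 stop@n0
  join n8 pred n6: n6→n4 stop@n0
  join n8 pred n7: n7 stop@n0
  DF(n0)=∅
  DF(n1)={n1,n2,n4,n8}
  DF(n2)={n4,n7}
  DF(n3)={n1,n4,n8}
  DF(n4)={n7,n8}
  DF(n5)={n7}
  DF(n6)={n7,n8}
  DF(n7)={n8}
  DF(n8)=∅

φ for u: defs {n4,n6}
  DF⁺ = {n7,n8}

Answer: ["n7", "n8"]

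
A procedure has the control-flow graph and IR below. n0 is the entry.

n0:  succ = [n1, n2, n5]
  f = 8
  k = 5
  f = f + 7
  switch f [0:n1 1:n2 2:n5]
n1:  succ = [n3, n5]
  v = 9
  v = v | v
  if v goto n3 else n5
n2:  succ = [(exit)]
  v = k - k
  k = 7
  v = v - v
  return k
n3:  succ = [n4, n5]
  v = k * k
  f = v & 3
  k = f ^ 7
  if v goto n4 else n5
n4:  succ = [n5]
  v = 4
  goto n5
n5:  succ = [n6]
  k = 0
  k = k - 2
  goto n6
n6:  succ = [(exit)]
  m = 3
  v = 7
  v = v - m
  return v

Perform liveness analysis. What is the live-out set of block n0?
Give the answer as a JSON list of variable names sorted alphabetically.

def/use:
  n0: {f,k} / ∅
  n1: {v} / ∅
  n2: {k,v} / {k}
  n3: {f,k,v} / {k}
  n4: {v} / ∅
  n5: {k} / ∅
  n6: {m,v} / ∅

Liveness:
  live n0: ∅→{k}
  live n1: {k}→{k}
  live n2: {k}→∅
  live n3: {k}→∅
  live n4: ∅→∅
  live n5: ∅→∅
  live n6: ∅→∅

live-out(n0) = ["k"]

Answer: ["k"]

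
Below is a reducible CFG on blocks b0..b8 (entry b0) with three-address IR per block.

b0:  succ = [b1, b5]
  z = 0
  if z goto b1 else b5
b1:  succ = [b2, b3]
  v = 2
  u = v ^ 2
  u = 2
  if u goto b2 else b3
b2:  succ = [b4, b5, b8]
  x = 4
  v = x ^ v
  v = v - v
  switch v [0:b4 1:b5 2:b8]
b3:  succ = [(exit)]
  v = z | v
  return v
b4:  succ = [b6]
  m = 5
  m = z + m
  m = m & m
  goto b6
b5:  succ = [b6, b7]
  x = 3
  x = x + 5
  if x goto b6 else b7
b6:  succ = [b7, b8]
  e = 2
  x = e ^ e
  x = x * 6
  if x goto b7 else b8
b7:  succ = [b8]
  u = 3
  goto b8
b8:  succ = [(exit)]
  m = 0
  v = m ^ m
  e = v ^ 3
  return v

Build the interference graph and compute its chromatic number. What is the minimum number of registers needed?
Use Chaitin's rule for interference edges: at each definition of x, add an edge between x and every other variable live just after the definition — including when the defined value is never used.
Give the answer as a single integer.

Per-block:
  b0 def {z} use ∅
  b1 def {u,v} use ∅
  b2 def {v,x} use {v}
  b3 def {v} use {v,z}
  b4 def {m} use {z}
  b5 def {x} use ∅
  b6 def {e,x} use ∅
  b7 def {u} use ∅
  b8 def {e,m,v} use ∅

Live sets:
  b0: in=∅ out={z}
  b1: in={z} out={v,z}
  b2: in={v,z} out={z}
  b3: in={v,z} out=∅
  b4: in={z} out=∅
  b5: in=∅ out=∅
  b6: in=∅ out=∅
  b7: in=∅ out=∅
  b8: in=∅ out=∅

Conflict graph:
  e: {v}
  m: {z}
  u: {v,z}
  v: {e,u,x,z}
  x: {v,z}
  z: {m,u,v,x}

Registers:
  lower bound: {u,v,z} mutually conflict ⇒ χ ≥ 3
  3-colouring: c0={m,v}  c1={e,z}  c2={u,x}
  χ = 3

Answer: 3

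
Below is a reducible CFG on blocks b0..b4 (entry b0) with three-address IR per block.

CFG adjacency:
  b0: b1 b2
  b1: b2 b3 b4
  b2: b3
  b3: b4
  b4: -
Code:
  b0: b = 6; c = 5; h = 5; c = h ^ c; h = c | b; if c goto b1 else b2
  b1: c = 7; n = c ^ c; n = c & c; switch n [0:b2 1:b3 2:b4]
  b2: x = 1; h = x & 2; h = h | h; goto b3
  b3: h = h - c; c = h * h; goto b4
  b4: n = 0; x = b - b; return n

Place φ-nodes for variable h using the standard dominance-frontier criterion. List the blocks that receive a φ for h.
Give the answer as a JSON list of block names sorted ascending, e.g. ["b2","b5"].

Answer: ["b3", "b4"]

Working:
idom tree: b1←b0 b2←b0 b3←b0 b4←b0
Join-block Dom:
  b2: preds {b0,b1}: {b0} ∩ {b0,b1} = {b0}; idom=b0
  b3: preds {b1,b2}: {b0,b1} ∩ {b0,b2} = {b0}; idom=b0
  b4: preds {b1,b3}: {b0,b1} ∩ {b0,b3} = {b0}; idom=b0

DF walk-up:
  b2←b0: walk · to b0
  b2←b1: walk b1 to b0
  b3←b1: walk b1 to b0
  b3←b2: walk b2 to b0
  b4←b1: walk b1 to b0
  b4←b3: walk b3 to b0
  b0 → ∅
  b1 → {b2,b3,b4}
  b2 → {b3}
  b3 → {b4}
  b4 → ∅

φ for h: defs {b0,b2,b3}
  DF⁺ = {b3,b4}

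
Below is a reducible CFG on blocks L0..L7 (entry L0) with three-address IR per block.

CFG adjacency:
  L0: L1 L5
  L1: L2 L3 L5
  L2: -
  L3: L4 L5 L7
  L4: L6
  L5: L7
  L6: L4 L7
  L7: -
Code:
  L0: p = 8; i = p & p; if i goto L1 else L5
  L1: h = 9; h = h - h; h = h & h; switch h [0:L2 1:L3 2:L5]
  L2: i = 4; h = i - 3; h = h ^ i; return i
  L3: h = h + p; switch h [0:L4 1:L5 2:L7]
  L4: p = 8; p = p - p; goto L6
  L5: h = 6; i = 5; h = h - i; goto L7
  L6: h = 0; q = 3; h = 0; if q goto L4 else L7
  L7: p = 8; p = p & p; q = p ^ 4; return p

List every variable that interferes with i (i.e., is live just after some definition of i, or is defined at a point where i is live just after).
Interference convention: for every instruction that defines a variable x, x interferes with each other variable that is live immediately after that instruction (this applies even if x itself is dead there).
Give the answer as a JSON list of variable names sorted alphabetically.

Answer: ["h", "p"]

Working:
def/use:
  L0: def={i,p} ue=∅
  L1: def={h} ue=∅
  L2: def={h,i} ue=∅
  L3: def={h} ue={h,p}
  L4: def={p} ue=∅
  L5: def={h,i} ue=∅
  L6: def={h,q} ue=∅
  L7: def={p,q} ue=∅

Backward fixpoint:
  L0: in=∅ out={p}
  L1: in={p} out={h,p}
  L2: in=∅ out=∅
  L3: in={h,p} out=∅
  L4: in=∅ out=∅
  L5: in=∅ out=∅
  L6: in=∅ out=∅
  L7: in=∅ out=∅

Interfere edges:
  h: {i,p,q}
  i: {h,p}
  p: {h,i,q}
  q: {h,p}

N(i) = ["h", "p"]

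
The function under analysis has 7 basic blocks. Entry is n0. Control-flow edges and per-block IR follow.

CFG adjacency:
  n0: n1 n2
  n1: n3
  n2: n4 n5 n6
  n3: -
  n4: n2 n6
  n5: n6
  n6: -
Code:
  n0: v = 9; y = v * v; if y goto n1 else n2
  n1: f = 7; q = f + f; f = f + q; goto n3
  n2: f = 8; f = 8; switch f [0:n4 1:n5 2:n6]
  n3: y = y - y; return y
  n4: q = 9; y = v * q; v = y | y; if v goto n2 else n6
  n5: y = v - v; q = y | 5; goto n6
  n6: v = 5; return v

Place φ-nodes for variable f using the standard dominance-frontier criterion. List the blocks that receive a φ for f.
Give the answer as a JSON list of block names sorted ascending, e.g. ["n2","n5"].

idom tree: n1←n0 n2←n0 n3←n1 n4←n2 n5←n2 n6←n2
Join-block Dom:
  n2: preds {n0,n4}: {n0} ∩ {n0,n2,n4} = {n0}; idom=n0
  n6: preds {n2,n4,n5}: {n0,n2} ∩ {n0,n2,n4} ∩ {n0,n2,n5} = {n0,n2}; idom=n2

Frontier:
  join n2 pred n0: · stop@n0
  join n2 pred n4: n4→n2 stop@n0
  join n6 pred n2: · stop@n2
  join n6 pred n4: n4 stop@n2
  join n6 pred n5: n5 stop@n2
  DF(n0)=∅
  DF(n1)=∅
  DF(n2)={n2}
  DF(n3)=∅
  DF(n4)={n2,n6}
  DF(n5)={n6}
  DF(n6)=∅

φ for f: defs {n1,n2}
  DF⁺ = {n2}

Answer: ["n2"]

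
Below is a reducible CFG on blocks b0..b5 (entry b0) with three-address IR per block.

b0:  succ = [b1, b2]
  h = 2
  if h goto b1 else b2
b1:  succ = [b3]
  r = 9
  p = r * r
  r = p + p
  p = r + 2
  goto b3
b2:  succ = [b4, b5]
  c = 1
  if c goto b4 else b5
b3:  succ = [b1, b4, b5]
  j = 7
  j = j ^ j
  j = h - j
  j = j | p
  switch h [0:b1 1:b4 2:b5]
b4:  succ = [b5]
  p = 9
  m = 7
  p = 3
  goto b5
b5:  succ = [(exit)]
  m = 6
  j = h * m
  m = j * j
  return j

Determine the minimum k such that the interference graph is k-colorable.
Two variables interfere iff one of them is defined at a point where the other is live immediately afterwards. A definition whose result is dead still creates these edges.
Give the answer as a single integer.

Answer: 3

Working:
def/use:
  b0 def {h} use ∅
  b1 def {p,r} use ∅
  b2 def {c} use ∅
  b3 def {j} use {h,p}
  b4 def {m,p} use ∅
  b5 def {j,m} use {h}

Backward fixpoint:
  live b0: ∅→{h}
  live b1: {h}→{h,p}
  live b2: {h}→{h}
  live b3: {h,p}→{h}
  live b4: {h}→{h}
  live b5: {h}→∅

Interfere edges:
  c↔{h}
  h↔{c,j,m,p,r}
  j↔{h,m,p}
  m↔{h,j}
  p↔{h,j}
  r↔{h}

Chromatic number:
  lower bound: {h,j,m} mutually conflict ⇒ χ ≥ 3
  assign c→R1 h→R0 j→R1 m→R2 p→R2 r→R1 — no edge inside a register ⇒ χ ≤ 3
  χ = 3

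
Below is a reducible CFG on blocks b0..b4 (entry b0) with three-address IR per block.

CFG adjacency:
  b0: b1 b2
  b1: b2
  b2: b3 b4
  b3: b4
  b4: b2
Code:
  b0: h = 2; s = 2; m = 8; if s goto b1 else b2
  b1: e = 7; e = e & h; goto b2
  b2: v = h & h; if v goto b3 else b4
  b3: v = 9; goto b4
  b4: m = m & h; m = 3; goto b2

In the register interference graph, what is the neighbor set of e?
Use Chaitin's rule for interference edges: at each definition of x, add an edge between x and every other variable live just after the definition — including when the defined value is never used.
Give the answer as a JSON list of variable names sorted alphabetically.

Answer: ["h", "m"]

Working:
Block summaries:
  b0: {h,m,s} / ∅
  b1: {e} / {h}
  b2: {v} / {h}
  b3: {v} / ∅
  b4: {m} / {h,m}

Backward fixpoint:
  b0 li=∅ lo={h,m}
  b1 li={h,m} lo={h,m}
  b2 li={h,m} lo={h,m}
  b3 li={h,m} lo={h,m}
  b4 li={h,m} lo={h,m}

Interference:
  e — {h,m}
  h — {e,m,s,v}
  m — {e,h,s,v}
  s — {h,m}
  v — {h,m}

N(e) = ["h", "m"]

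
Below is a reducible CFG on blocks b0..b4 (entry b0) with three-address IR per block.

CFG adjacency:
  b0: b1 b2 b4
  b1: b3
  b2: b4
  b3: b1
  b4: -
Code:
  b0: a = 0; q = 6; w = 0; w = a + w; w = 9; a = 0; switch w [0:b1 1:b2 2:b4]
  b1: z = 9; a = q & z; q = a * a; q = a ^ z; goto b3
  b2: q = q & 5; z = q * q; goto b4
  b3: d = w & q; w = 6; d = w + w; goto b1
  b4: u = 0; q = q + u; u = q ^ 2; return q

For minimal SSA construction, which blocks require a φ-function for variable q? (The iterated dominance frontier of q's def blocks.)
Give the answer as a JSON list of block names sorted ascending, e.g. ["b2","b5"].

Answer: ["b1", "b4"]

Derivation:
idom tree: b1←b0 b2←b0 b3←b1 b4←b0
Dom∩ at merges:
  b1: preds {b0,b3}: {b0} ∩ {b0,b1,b3} = {b0}; idom=b0
  b4: preds {b0,b2}: {b0} ∩ {b0,b2} = {b0}; idom=b0

DF derivation:
  join b1 pred b0: · stop@b0
  join b1 pred b3: b3→b1 stop@b0
  join b4 pred b0: · stop@b0
  join b4 pred b2: b2 stop@b0
  DF(b0)=∅
  DF(b1)={b1}
  DF(b2)={b4}
  DF(b3)={b1}
  DF(b4)=∅

φ for q: defs {b0,b1,b2,b4}
  DF⁺ = {b1,b4}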